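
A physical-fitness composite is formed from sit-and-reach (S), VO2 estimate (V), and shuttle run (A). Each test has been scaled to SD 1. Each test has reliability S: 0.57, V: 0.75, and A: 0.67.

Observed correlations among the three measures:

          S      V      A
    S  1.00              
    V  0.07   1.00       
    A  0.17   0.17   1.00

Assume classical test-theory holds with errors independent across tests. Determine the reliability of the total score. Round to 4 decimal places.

0.7356

Var(S+V+A) = 3 + 2·[0.07 + 0.17 + 0.17] = 3 + 0.82 = 3.82.
With uncorrelated errors the cross-covariances are all true-score covariance, so they carry over unchanged; only the diagonal terms shrink to ρᵢσᵢ².
True-score variance = [0.57 + 0.75 + 0.67] + 0.82 = 1.99 + 0.82 = 2.81.
Reliability = 2.81 / 3.82 = 0.7356.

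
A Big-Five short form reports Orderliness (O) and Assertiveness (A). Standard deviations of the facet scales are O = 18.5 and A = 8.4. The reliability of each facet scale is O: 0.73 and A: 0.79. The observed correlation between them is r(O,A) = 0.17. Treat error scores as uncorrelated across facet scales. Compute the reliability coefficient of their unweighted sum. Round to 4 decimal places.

Var(O+A) = 18.5² + 8.4² + 2·[18.5·8.4·0.17] = 412.81 + 52.836 = 465.646.
With uncorrelated errors the cross-covariances are all true-score covariance, so they carry over unchanged; only the diagonal terms shrink to ρᵢσᵢ².
True-score variance = [18.5²·0.73 + 8.4²·0.79] + 52.836 = 305.585 + 52.836 = 358.421.
Reliability = 358.421 / 465.646 = 0.7697.

0.7697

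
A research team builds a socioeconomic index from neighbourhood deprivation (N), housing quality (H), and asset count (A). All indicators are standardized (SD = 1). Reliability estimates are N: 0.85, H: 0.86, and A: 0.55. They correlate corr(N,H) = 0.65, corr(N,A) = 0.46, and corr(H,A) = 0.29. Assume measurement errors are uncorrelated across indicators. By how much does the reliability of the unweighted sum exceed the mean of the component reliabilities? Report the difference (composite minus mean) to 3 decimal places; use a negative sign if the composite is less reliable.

0.119

Var(sum) = 3 + 2.8 = 5.8; true-score variance = 2.26 + 2.8 = 5.06; composite reliability = 0.8724.
Mean component reliability = 0.7533.
Difference = 0.8724 − 0.7533 = 0.119.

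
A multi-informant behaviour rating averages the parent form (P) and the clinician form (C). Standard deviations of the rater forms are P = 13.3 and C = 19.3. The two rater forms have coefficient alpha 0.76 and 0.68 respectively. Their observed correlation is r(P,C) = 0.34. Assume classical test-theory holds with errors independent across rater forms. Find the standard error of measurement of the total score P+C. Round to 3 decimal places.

12.714

Var(total) = 549.38 + 174.549 = 723.929.
True-score variance = 387.73 + 174.549 = 562.279, so reliability = 0.7767.
Error variance = 723.929 − 562.279 = 161.65; SEM = √161.65 = 12.714.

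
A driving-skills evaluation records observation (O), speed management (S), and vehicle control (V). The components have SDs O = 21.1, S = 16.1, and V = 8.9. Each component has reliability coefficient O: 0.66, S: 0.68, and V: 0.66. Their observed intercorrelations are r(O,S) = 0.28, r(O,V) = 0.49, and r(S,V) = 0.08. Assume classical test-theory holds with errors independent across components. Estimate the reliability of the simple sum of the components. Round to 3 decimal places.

Var(O+S+V) = 21.1² + 16.1² + 8.9² + 2·[21.1·16.1·0.28 + 21.1·8.9·0.49 + 16.1·8.9·0.08] = 783.63 + 397.198 = 1180.83.
Under uncorrelated errors the observed covariances equal the true-score covariances, so only the own-variance terms attenuate.
True-score variance = [21.1²·0.66 + 16.1²·0.68 + 8.9²·0.66] + 397.198 = 522.38 + 397.198 = 919.578.
Reliability = 919.578 / 1180.83 = 0.779.

0.779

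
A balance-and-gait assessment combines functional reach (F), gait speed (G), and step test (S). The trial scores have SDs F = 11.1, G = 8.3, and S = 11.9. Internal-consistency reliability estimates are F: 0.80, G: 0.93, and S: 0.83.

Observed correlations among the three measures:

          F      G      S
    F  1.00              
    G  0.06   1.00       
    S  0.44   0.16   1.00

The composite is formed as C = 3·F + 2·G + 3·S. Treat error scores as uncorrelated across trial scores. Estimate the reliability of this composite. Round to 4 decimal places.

0.8844

Var(C) = 3²·11.1² + 2²·8.3² + 3²·11.9² + 2·[6·11.1·8.3·0.06 + 9·11.1·11.9·0.44 + 6·8.3·11.9·0.16] = 2658.94 + 1302.12 = 3961.06.
Because errors are independent across components, Cov(Tᵢ,Tⱼ) = Cov(Xᵢ,Xⱼ); the off-diagonal part of the true-score variance is the same as above.
True-score variance = [3²·11.1²·0.80 + 2²·8.3²·0.93 + 3²·11.9²·0.83] + 1302.12 = 2201.21 + 1302.12 = 3503.33.
Reliability = 3503.33 / 3961.06 = 0.8844.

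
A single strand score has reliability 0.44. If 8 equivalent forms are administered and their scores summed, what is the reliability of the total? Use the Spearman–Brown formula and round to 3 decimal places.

ρ_k = kρ / (1 + (k−1)ρ) = 8·0.44 / (1 + 7·0.44) = 3.520 / 4.080 = 0.863.

0.863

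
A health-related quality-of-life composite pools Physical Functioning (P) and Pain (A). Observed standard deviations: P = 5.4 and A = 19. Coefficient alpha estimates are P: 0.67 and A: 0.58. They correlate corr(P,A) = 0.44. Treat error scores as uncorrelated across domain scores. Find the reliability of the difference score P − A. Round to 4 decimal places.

Var(P−A) = 5.4² + 19² − 2·5.4·19·0.44 = 390.16 − 90.288 = 299.872.
Because errors are independent across components, Cov(Tᵢ,Tⱼ) = Cov(Xᵢ,Xⱼ); the off-diagonal part of the true-score variance is the same as above.
True-score variance = [5.4²·0.67 + 19²·0.58] − 90.288 = 228.917 − 90.288 = 138.629.
Reliability = 138.629 / 299.872 = 0.4623.

0.4623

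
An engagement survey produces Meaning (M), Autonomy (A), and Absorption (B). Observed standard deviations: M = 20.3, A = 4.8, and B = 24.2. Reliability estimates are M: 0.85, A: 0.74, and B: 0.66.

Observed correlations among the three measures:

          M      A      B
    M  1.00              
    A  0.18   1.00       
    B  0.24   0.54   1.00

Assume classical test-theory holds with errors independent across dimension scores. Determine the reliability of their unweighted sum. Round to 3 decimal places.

Var(M+A+B) = 20.3² + 4.8² + 24.2² + 2·[20.3·4.8·0.18 + 20.3·24.2·0.24 + 4.8·24.2·0.54] = 1020.77 + 396.336 = 1417.11.
Under uncorrelated errors the observed covariances equal the true-score covariances, so only the own-variance terms attenuate.
True-score variance = [20.3²·0.85 + 4.8²·0.74 + 24.2²·0.66] + 396.336 = 753.849 + 396.336 = 1150.18.
Reliability = 1150.18 / 1417.11 = 0.812.

0.812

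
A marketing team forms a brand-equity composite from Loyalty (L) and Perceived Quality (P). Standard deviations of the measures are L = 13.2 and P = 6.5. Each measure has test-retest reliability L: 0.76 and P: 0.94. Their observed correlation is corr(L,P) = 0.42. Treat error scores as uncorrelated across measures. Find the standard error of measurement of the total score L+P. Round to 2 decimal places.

6.66

Var(total) = 216.49 + 72.072 = 288.562.
True-score variance = 172.137 + 72.072 = 244.209, so reliability = 0.8463.
Error variance = 288.562 − 244.209 = 44.3526; SEM = √44.3526 = 6.66.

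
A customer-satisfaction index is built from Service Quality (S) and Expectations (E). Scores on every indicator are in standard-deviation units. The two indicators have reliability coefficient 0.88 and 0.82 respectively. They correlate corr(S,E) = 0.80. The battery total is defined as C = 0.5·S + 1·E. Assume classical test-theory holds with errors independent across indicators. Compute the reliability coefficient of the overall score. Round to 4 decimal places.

0.8976

Var(C) = 0.5² + 1 + 2·[0.5·0.80] = 1.25 + 0.8 = 2.05.
Because errors are independent across components, Cov(Tᵢ,Tⱼ) = Cov(Xᵢ,Xⱼ); the off-diagonal part of the true-score variance is the same as above.
True-score variance = [0.5²·0.88 + 0.82] + 0.8 = 1.04 + 0.8 = 1.84.
Reliability = 1.84 / 2.05 = 0.8976.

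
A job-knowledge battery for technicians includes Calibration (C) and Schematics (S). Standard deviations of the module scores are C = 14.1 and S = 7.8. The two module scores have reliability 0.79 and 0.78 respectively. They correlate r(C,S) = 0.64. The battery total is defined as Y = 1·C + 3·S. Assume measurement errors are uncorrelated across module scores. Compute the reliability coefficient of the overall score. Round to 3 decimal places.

0.861

Var(Y) = 14.1² + 3²·7.8² + 2·[3·14.1·7.8·0.64] = 746.37 + 422.323 = 1168.69.
With uncorrelated errors the cross-covariances are all true-score covariance, so they carry over unchanged; only the diagonal terms shrink to ρᵢσᵢ².
True-score variance = [14.1²·0.79 + 3²·7.8²·0.78] + 422.323 = 584.157 + 422.323 = 1006.48.
Reliability = 1006.48 / 1168.69 = 0.861.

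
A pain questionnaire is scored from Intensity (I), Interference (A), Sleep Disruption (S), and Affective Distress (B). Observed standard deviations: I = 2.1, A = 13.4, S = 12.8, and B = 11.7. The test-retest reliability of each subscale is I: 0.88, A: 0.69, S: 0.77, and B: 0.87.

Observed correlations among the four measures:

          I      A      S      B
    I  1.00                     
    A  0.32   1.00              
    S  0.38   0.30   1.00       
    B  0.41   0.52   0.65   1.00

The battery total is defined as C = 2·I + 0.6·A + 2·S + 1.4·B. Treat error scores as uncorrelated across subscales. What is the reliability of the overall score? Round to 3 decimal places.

Var(C) = 2²·2.1² + 0.6²·13.4² + 2²·12.8² + 1.4²·11.7² + 2·[1.2·2.1·13.4·0.32 + 4·2.1·12.8·0.38 + 2.8·2.1·11.7·0.41 + 1.2·13.4·12.8·0.30 + 0.84·13.4·11.7·0.52 + 2.8·12.8·11.7·0.65] = 1005.95 + 965.323 = 1971.27.
With uncorrelated errors the cross-covariances are all true-score covariance, so they carry over unchanged; only the diagonal terms shrink to ρᵢσᵢ².
True-score variance = [2²·2.1²·0.88 + 0.6²·13.4²·0.69 + 2²·12.8²·0.77 + 1.4²·11.7²·0.87] + 965.323 = 798.178 + 965.323 = 1763.5.
Reliability = 1763.5 / 1971.27 = 0.895.

0.895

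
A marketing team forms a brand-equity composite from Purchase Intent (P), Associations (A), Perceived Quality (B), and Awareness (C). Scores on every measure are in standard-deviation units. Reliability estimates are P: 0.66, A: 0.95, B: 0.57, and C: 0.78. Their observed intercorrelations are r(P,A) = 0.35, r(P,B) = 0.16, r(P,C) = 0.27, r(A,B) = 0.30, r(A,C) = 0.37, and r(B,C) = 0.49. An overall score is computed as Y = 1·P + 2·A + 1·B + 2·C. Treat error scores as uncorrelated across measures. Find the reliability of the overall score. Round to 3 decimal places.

Var(Y) = 1 + 2² + 1 + 2² + 2·[2·0.35 + 0.16 + 2·0.27 + 2·0.30 + 4·0.37 + 2·0.49] = 10 + 8.92 = 18.92.
Under uncorrelated errors the observed covariances equal the true-score covariances, so only the own-variance terms attenuate.
True-score variance = [0.66 + 2²·0.95 + 0.57 + 2²·0.78] + 8.92 = 8.15 + 8.92 = 17.07.
Reliability = 17.07 / 18.92 = 0.902.

0.902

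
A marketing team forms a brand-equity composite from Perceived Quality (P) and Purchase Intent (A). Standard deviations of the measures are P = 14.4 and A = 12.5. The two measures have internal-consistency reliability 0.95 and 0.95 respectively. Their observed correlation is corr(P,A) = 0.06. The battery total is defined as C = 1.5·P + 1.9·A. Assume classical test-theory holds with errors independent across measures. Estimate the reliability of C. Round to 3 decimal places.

0.953

Var(C) = 1.5²·14.4² + 1.9²·12.5² + 2·[2.85·14.4·12.5·0.06] = 1030.62 + 61.56 = 1092.18.
With uncorrelated errors the cross-covariances are all true-score covariance, so they carry over unchanged; only the diagonal terms shrink to ρᵢσᵢ².
True-score variance = [1.5²·14.4²·0.95 + 1.9²·12.5²·0.95] + 61.56 = 979.091 + 61.56 = 1040.65.
Reliability = 1040.65 / 1092.18 = 0.953.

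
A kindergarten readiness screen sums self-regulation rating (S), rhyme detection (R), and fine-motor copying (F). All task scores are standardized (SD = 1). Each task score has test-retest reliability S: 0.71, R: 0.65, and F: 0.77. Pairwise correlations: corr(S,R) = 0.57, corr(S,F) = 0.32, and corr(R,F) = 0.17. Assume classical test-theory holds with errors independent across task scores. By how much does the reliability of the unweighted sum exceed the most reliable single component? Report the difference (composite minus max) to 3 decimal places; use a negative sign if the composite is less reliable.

Var(sum) = 3 + 2.12 = 5.12; true-score variance = 2.13 + 2.12 = 4.25; composite reliability = 0.8301.
Max component reliability = 0.7700.
Difference = 0.8301 − 0.7700 = 0.060.

0.060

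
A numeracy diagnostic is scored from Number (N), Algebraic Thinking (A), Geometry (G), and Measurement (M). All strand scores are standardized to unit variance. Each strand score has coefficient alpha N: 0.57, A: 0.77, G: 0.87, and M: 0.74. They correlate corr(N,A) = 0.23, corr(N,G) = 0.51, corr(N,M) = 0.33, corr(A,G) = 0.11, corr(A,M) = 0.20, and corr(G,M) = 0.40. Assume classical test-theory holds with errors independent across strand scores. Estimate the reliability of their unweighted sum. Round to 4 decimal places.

0.8611

Var(N+A+G+M) = 4 + 2·[0.23 + 0.51 + 0.33 + 0.11 + 0.20 + 0.40] = 4 + 3.56 = 7.56.
Under uncorrelated errors the observed covariances equal the true-score covariances, so only the own-variance terms attenuate.
True-score variance = [0.57 + 0.77 + 0.87 + 0.74] + 3.56 = 2.95 + 3.56 = 6.51.
Reliability = 6.51 / 7.56 = 0.8611.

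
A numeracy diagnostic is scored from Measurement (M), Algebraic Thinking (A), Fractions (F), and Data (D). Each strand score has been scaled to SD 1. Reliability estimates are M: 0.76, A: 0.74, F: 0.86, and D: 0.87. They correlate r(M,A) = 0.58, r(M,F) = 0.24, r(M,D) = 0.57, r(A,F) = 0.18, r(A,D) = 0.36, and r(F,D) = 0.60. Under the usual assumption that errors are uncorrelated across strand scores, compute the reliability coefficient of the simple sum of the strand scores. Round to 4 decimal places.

Var(M+A+F+D) = 4 + 2·[0.58 + 0.24 + 0.57 + 0.18 + 0.36 + 0.60] = 4 + 5.06 = 9.06.
With uncorrelated errors the cross-covariances are all true-score covariance, so they carry over unchanged; only the diagonal terms shrink to ρᵢσᵢ².
True-score variance = [0.76 + 0.74 + 0.86 + 0.87] + 5.06 = 3.23 + 5.06 = 8.29.
Reliability = 8.29 / 9.06 = 0.9150.

0.9150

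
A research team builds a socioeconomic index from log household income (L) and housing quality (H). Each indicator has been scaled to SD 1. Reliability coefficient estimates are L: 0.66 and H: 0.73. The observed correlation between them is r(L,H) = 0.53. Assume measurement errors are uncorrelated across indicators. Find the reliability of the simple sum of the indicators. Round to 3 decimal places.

Var(L+H) = 2 + 2·[0.53] = 2 + 1.06 = 3.06.
Because errors are independent across components, Cov(Tᵢ,Tⱼ) = Cov(Xᵢ,Xⱼ); the off-diagonal part of the true-score variance is the same as above.
True-score variance = [0.66 + 0.73] + 1.06 = 1.39 + 1.06 = 2.45.
Reliability = 2.45 / 3.06 = 0.801.

0.801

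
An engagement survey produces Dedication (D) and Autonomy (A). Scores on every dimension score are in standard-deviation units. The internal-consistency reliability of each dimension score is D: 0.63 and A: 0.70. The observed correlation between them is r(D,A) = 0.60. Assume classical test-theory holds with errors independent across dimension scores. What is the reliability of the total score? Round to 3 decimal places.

0.791

Var(D+A) = 2 + 2·[0.60] = 2 + 1.2 = 3.2.
Under uncorrelated errors the observed covariances equal the true-score covariances, so only the own-variance terms attenuate.
True-score variance = [0.63 + 0.70] + 1.2 = 1.33 + 1.2 = 2.53.
Reliability = 2.53 / 3.2 = 0.791.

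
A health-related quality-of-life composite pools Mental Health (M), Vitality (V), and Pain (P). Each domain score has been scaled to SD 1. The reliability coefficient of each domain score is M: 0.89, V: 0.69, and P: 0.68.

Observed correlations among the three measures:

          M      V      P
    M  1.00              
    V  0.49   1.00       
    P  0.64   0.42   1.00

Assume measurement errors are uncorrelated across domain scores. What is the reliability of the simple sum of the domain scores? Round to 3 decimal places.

0.879

Var(M+V+P) = 3 + 2·[0.49 + 0.64 + 0.42] = 3 + 3.1 = 6.1.
Because errors are independent across components, Cov(Tᵢ,Tⱼ) = Cov(Xᵢ,Xⱼ); the off-diagonal part of the true-score variance is the same as above.
True-score variance = [0.89 + 0.69 + 0.68] + 3.1 = 2.26 + 3.1 = 5.36.
Reliability = 5.36 / 6.1 = 0.879.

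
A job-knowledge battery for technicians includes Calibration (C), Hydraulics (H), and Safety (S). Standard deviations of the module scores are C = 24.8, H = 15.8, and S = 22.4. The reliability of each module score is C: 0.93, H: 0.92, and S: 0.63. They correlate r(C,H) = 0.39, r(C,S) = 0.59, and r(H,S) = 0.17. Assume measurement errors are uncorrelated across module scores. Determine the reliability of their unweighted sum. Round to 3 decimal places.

0.898

Var(C+H+S) = 24.8² + 15.8² + 22.4² + 2·[24.8·15.8·0.39 + 24.8·22.4·0.59 + 15.8·22.4·0.17] = 1366.44 + 1081.48 = 2447.92.
Under uncorrelated errors the observed covariances equal the true-score covariances, so only the own-variance terms attenuate.
True-score variance = [24.8²·0.93 + 15.8²·0.92 + 22.4²·0.63] + 1081.48 = 1117.76 + 1081.48 = 2199.25.
Reliability = 2199.25 / 2447.92 = 0.898.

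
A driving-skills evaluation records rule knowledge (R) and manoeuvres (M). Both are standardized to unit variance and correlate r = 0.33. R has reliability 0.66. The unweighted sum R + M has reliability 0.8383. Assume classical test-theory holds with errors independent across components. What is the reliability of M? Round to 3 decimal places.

Var(R+M) = 2 + 2·0.33 = 2.660.
True-score variance = ρ_R + ρ_M + 2·0.33, so 0.8383 = (0.66 + ρ_M + 0.66) / 2.660.
ρ_M = 0.8383·2.660 − 0.66 − 0.66 = 0.910.

0.910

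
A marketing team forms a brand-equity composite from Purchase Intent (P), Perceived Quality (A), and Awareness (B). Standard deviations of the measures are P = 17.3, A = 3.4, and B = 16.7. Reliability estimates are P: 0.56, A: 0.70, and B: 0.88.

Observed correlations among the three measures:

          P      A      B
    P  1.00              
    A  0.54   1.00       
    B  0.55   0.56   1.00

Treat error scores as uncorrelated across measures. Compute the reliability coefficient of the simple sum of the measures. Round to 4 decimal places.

Var(P+A+B) = 17.3² + 3.4² + 16.7² + 2·[17.3·3.4·0.54 + 17.3·16.7·0.55 + 3.4·16.7·0.56] = 589.74 + 444.92 = 1034.66.
Because errors are independent across components, Cov(Tᵢ,Tⱼ) = Cov(Xᵢ,Xⱼ); the off-diagonal part of the true-score variance is the same as above.
True-score variance = [17.3²·0.56 + 3.4²·0.70 + 16.7²·0.88] + 444.92 = 421.118 + 444.92 = 866.038.
Reliability = 866.038 / 1034.66 = 0.8370.

0.8370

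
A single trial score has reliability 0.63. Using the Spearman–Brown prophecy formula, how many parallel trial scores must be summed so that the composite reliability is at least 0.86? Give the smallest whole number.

k ≥ ρ*(1−ρ₁)/(ρ₁(1−ρ*)) = 0.86·0.37 / (0.63·0.14) = 3.608.
Smallest integer k = 4.

4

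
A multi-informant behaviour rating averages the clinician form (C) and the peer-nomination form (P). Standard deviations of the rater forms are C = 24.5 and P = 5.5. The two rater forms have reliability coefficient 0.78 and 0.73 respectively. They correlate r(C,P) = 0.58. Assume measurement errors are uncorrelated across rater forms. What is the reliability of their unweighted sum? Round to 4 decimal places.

Var(C+P) = 24.5² + 5.5² + 2·[24.5·5.5·0.58] = 630.5 + 156.31 = 786.81.
Because errors are independent across components, Cov(Tᵢ,Tⱼ) = Cov(Xᵢ,Xⱼ); the off-diagonal part of the true-score variance is the same as above.
True-score variance = [24.5²·0.78 + 5.5²·0.73] + 156.31 = 490.277 + 156.31 = 646.587.
Reliability = 646.587 / 786.81 = 0.8218.

0.8218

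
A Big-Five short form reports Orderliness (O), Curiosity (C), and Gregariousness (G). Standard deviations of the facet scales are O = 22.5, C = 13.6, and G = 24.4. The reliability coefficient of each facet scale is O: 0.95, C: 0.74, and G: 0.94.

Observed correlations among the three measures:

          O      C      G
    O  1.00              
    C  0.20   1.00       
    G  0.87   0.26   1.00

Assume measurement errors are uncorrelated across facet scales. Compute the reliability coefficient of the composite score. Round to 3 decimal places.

Var(O+C+G) = 22.5² + 13.6² + 24.4² + 2·[22.5·13.6·0.20 + 22.5·24.4·0.87 + 13.6·24.4·0.26] = 1286.57 + 1250.22 = 2536.79.
Because errors are independent across components, Cov(Tᵢ,Tⱼ) = Cov(Xᵢ,Xⱼ); the off-diagonal part of the true-score variance is the same as above.
True-score variance = [22.5²·0.95 + 13.6²·0.74 + 24.4²·0.94] + 1250.22 = 1177.45 + 1250.22 = 2427.66.
Reliability = 2427.66 / 2536.79 = 0.957.

0.957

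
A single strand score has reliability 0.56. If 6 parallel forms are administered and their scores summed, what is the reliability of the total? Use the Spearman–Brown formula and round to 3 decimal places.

0.884

ρ_k = kρ / (1 + (k−1)ρ) = 6·0.56 / (1 + 5·0.56) = 3.360 / 3.800 = 0.884.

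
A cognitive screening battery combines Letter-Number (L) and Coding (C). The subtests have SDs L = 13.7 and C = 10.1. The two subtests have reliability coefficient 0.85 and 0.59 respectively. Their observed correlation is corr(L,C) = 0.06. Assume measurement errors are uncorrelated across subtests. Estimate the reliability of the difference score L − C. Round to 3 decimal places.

0.744

Var(L−C) = 13.7² + 10.1² − 2·13.7·10.1·0.06 = 289.7 − 16.6044 = 273.096.
With uncorrelated errors the cross-covariances are all true-score covariance, so they carry over unchanged; only the diagonal terms shrink to ρᵢσᵢ².
True-score variance = [13.7²·0.85 + 10.1²·0.59] − 16.6044 = 219.722 − 16.6044 = 203.118.
Reliability = 203.118 / 273.096 = 0.744.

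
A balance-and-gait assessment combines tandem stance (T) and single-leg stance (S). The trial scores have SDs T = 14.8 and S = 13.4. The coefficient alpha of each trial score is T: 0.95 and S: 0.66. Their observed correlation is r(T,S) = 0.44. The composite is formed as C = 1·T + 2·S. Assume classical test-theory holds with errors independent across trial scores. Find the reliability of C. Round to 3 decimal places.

Var(C) = 14.8² + 2²·13.4² + 2·[2·14.8·13.4·0.44] = 937.28 + 349.043 = 1286.32.
Because errors are independent across components, Cov(Tᵢ,Tⱼ) = Cov(Xᵢ,Xⱼ); the off-diagonal part of the true-score variance is the same as above.
True-score variance = [14.8²·0.95 + 2²·13.4²·0.66] + 349.043 = 682.126 + 349.043 = 1031.17.
Reliability = 1031.17 / 1286.32 = 0.802.

0.802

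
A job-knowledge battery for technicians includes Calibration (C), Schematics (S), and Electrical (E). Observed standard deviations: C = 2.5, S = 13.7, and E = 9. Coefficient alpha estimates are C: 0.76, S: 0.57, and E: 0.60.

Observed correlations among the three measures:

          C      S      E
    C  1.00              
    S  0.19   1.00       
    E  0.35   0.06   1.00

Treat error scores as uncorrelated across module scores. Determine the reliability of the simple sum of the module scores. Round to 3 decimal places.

0.640

Var(C+S+E) = 2.5² + 13.7² + 9² + 2·[2.5·13.7·0.19 + 2.5·9·0.35 + 13.7·9·0.06] = 274.94 + 43.561 = 318.501.
With uncorrelated errors the cross-covariances are all true-score covariance, so they carry over unchanged; only the diagonal terms shrink to ρᵢσᵢ².
True-score variance = [2.5²·0.76 + 13.7²·0.57 + 9²·0.60] + 43.561 = 160.333 + 43.561 = 203.894.
Reliability = 203.894 / 318.501 = 0.640.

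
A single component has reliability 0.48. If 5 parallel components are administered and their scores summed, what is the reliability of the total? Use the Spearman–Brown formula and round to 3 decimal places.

ρ_k = kρ / (1 + (k−1)ρ) = 5·0.48 / (1 + 4·0.48) = 2.400 / 2.920 = 0.822.

0.822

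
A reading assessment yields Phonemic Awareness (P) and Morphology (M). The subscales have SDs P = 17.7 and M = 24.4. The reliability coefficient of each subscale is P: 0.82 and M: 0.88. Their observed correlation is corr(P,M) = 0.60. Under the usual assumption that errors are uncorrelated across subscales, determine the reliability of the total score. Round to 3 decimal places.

Var(P+M) = 17.7² + 24.4² + 2·[17.7·24.4·0.60] = 908.65 + 518.256 = 1426.91.
Because errors are independent across components, Cov(Tᵢ,Tⱼ) = Cov(Xᵢ,Xⱼ); the off-diagonal part of the true-score variance is the same as above.
True-score variance = [17.7²·0.82 + 24.4²·0.88] + 518.256 = 780.815 + 518.256 = 1299.07.
Reliability = 1299.07 / 1426.91 = 0.910.

0.910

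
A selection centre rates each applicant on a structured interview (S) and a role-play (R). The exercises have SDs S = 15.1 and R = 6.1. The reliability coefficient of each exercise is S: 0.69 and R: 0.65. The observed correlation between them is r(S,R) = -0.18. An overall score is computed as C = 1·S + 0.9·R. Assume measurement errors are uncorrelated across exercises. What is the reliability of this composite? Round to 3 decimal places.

Var(C) = 15.1² + 0.9²·6.1² + 2·[0.9·15.1·6.1·(-0.18)] = 258.15 − 29.8436 = 228.306.
Under uncorrelated errors the observed covariances equal the true-score covariances, so only the own-variance terms attenuate.
True-score variance = [15.1²·0.69 + 0.9²·6.1²·0.65] − 29.8436 = 176.918 − 29.8436 = 147.074.
Reliability = 147.074 / 228.306 = 0.644.

0.644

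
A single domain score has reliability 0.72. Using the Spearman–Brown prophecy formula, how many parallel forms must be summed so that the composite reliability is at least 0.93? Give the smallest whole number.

k ≥ ρ*(1−ρ₁)/(ρ₁(1−ρ*)) = 0.93·0.28 / (0.72·0.07) = 5.167.
Smallest integer k = 6.

6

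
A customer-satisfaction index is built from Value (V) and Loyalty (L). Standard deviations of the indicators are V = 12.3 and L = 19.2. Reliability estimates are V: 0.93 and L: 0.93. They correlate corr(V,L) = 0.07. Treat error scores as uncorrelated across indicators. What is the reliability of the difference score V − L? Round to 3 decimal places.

Var(V−L) = 12.3² + 19.2² − 2·12.3·19.2·0.07 = 519.93 − 33.0624 = 486.868.
Under uncorrelated errors the observed covariances equal the true-score covariances, so only the own-variance terms attenuate.
True-score variance = [12.3²·0.93 + 19.2²·0.93] − 33.0624 = 483.535 − 33.0624 = 450.472.
Reliability = 450.472 / 486.868 = 0.925.

0.925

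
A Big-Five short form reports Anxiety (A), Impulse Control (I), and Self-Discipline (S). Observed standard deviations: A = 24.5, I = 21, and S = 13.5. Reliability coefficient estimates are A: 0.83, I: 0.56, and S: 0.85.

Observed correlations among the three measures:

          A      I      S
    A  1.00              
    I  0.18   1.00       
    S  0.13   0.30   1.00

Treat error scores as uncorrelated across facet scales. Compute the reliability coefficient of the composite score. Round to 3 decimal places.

Var(A+I+S) = 24.5² + 21² + 13.5² + 2·[24.5·21·0.18 + 24.5·13.5·0.13 + 21·13.5·0.30] = 1223.5 + 441.315 = 1664.82.
Because errors are independent across components, Cov(Tᵢ,Tⱼ) = Cov(Xᵢ,Xⱼ); the off-diagonal part of the true-score variance is the same as above.
True-score variance = [24.5²·0.83 + 21²·0.56 + 13.5²·0.85] + 441.315 = 900.08 + 441.315 = 1341.39.
Reliability = 1341.39 / 1664.82 = 0.806.

0.806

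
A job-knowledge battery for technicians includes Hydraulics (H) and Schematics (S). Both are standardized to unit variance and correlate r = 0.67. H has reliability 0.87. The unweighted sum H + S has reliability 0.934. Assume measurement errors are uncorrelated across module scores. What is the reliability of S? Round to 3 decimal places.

0.910

Var(H+S) = 2 + 2·0.67 = 3.340.
True-score variance = ρ_H + ρ_S + 2·0.67, so 0.934 = (0.87 + ρ_S + 1.34) / 3.340.
ρ_S = 0.934·3.340 − 0.87 − 1.34 = 0.910.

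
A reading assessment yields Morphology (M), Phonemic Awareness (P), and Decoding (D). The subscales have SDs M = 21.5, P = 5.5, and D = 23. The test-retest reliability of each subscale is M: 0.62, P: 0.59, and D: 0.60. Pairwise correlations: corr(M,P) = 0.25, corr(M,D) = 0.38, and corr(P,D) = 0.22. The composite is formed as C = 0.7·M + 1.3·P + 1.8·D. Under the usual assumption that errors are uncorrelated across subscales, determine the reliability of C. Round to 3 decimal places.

0.701

Var(C) = 0.7²·21.5² + 1.3²·5.5² + 1.8²·23² + 2·[0.91·21.5·5.5·0.25 + 1.26·21.5·23·0.38 + 2.34·5.5·23·0.22] = 1991.59 + 657.581 = 2649.17.
Because errors are independent across components, Cov(Tᵢ,Tⱼ) = Cov(Xᵢ,Xⱼ); the off-diagonal part of the true-score variance is the same as above.
True-score variance = [0.7²·21.5²·0.62 + 1.3²·5.5²·0.59 + 1.8²·23²·0.60] + 657.581 = 1198.97 + 657.581 = 1856.55.
Reliability = 1856.55 / 2649.17 = 0.701.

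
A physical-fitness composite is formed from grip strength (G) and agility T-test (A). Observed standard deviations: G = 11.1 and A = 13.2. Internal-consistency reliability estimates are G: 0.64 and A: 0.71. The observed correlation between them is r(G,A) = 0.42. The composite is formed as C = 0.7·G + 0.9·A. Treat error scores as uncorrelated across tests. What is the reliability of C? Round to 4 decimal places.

Var(C) = 0.7²·11.1² + 0.9²·13.2² + 2·[0.63·11.1·13.2·0.42] = 201.507 + 77.5384 = 279.046.
Under uncorrelated errors the observed covariances equal the true-score covariances, so only the own-variance terms attenuate.
True-score variance = [0.7²·11.1²·0.64 + 0.9²·13.2²·0.71] + 77.5384 = 138.844 + 77.5384 = 216.382.
Reliability = 216.382 / 279.046 = 0.7754.

0.7754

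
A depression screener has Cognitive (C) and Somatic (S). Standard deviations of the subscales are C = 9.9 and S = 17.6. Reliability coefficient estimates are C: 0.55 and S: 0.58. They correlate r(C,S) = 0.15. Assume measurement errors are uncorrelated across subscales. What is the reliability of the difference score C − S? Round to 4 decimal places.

0.5100

Var(C−S) = 9.9² + 17.6² − 2·9.9·17.6·0.15 = 407.77 − 52.272 = 355.498.
With uncorrelated errors the cross-covariances are all true-score covariance, so they carry over unchanged; only the diagonal terms shrink to ρᵢσᵢ².
True-score variance = [9.9²·0.55 + 17.6²·0.58] − 52.272 = 233.566 − 52.272 = 181.294.
Reliability = 181.294 / 355.498 = 0.5100.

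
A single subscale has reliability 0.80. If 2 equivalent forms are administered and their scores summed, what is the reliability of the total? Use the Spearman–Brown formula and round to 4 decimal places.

ρ_k = kρ / (1 + (k−1)ρ) = 2·0.80 / (1 + 1·0.80) = 1.600 / 1.800 = 0.8889.

0.8889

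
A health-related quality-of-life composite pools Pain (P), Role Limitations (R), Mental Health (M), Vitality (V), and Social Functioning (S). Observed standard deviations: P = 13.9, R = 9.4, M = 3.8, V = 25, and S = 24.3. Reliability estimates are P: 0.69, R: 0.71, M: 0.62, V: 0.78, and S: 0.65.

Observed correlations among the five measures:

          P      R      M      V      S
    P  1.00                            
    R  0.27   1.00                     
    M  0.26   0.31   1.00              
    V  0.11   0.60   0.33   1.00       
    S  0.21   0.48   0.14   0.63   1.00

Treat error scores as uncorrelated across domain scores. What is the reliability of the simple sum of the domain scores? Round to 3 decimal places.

Var(P+R+M+V+S) = 13.9² + 9.4² + 3.8² + 25² + 24.3² + 2·[13.9·9.4·0.27 + 13.9·3.8·0.26 + 13.9·25·0.11 + 13.9·24.3·0.21 + 9.4·3.8·0.31 + 9.4·25·0.60 + 9.4·24.3·0.48 + 3.8·25·0.33 + 3.8·24.3·0.14 + 25·24.3·0.63] = 1511.5 + 1693.77 = 3205.27.
Under uncorrelated errors the observed covariances equal the true-score covariances, so only the own-variance terms attenuate.
True-score variance = [13.9²·0.69 + 9.4²·0.71 + 3.8²·0.62 + 25²·0.78 + 24.3²·0.65] + 1693.77 = 1076.32 + 1693.77 = 2770.09.
Reliability = 2770.09 / 3205.27 = 0.864.

0.864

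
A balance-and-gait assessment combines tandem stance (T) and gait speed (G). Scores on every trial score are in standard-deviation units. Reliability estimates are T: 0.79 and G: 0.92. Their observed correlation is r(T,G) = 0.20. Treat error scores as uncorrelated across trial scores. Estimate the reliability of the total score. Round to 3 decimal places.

0.879

Var(T+G) = 2 + 2·[0.20] = 2 + 0.4 = 2.4.
Because errors are independent across components, Cov(Tᵢ,Tⱼ) = Cov(Xᵢ,Xⱼ); the off-diagonal part of the true-score variance is the same as above.
True-score variance = [0.79 + 0.92] + 0.4 = 1.71 + 0.4 = 2.11.
Reliability = 2.11 / 2.4 = 0.879.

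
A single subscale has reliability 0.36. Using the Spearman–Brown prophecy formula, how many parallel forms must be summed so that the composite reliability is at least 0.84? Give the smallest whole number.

10

k ≥ ρ*(1−ρ₁)/(ρ₁(1−ρ*)) = 0.84·0.64 / (0.36·0.16) = 9.333.
Smallest integer k = 10.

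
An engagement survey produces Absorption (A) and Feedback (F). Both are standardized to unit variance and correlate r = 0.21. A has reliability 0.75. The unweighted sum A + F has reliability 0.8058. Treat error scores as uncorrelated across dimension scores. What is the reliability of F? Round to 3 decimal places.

Var(A+F) = 2 + 2·0.21 = 2.420.
True-score variance = ρ_A + ρ_F + 2·0.21, so 0.8058 = (0.75 + ρ_F + 0.42) / 2.420.
ρ_F = 0.8058·2.420 − 0.75 − 0.42 = 0.780.

0.780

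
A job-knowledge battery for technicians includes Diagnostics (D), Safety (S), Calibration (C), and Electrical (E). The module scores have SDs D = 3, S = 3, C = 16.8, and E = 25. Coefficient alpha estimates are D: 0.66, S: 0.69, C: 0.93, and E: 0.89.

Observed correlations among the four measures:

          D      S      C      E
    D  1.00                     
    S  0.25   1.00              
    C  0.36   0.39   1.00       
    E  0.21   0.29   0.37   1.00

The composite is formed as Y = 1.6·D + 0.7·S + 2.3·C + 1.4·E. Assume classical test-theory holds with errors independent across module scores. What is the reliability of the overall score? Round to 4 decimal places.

Var(Y) = 1.6²·3² + 0.7²·3² + 2.3²·16.8² + 1.4²·25² + 2·[1.12·3·3·0.25 + 3.68·3·16.8·0.36 + 2.24·3·25·0.21 + 1.61·3·16.8·0.39 + 0.98·3·25·0.29 + 3.22·16.8·25·0.37] = 2745.5 + 1315.84 = 4061.34.
Because errors are independent across components, Cov(Tᵢ,Tⱼ) = Cov(Xᵢ,Xⱼ); the off-diagonal part of the true-score variance is the same as above.
True-score variance = [1.6²·3²·0.66 + 0.7²·3²·0.69 + 2.3²·16.8²·0.93 + 1.4²·25²·0.89] + 1315.84 = 2497.04 + 1315.84 = 3812.87.
Reliability = 3812.87 / 4061.34 = 0.9388.

0.9388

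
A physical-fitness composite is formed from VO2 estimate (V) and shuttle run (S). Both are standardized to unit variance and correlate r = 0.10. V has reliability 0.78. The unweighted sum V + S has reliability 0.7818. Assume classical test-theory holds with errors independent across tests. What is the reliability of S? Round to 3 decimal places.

0.740

Var(V+S) = 2 + 2·0.10 = 2.200.
True-score variance = ρ_V + ρ_S + 2·0.10, so 0.7818 = (0.78 + ρ_S + 0.20) / 2.200.
ρ_S = 0.7818·2.200 − 0.78 − 0.20 = 0.740.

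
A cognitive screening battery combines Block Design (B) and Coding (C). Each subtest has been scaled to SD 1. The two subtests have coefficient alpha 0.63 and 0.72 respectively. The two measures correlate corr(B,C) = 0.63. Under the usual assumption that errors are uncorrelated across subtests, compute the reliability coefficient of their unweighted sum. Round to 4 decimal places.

0.8006

Var(B+C) = 2 + 2·[0.63] = 2 + 1.26 = 3.26.
With uncorrelated errors the cross-covariances are all true-score covariance, so they carry over unchanged; only the diagonal terms shrink to ρᵢσᵢ².
True-score variance = [0.63 + 0.72] + 1.26 = 1.35 + 1.26 = 2.61.
Reliability = 2.61 / 3.26 = 0.8006.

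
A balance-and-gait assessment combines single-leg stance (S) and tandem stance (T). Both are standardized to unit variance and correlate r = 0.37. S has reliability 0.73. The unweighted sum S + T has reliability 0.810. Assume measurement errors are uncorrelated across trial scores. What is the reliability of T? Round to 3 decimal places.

Var(S+T) = 2 + 2·0.37 = 2.740.
True-score variance = ρ_S + ρ_T + 2·0.37, so 0.810 = (0.73 + ρ_T + 0.74) / 2.740.
ρ_T = 0.810·2.740 − 0.73 − 0.74 = 0.749.

0.749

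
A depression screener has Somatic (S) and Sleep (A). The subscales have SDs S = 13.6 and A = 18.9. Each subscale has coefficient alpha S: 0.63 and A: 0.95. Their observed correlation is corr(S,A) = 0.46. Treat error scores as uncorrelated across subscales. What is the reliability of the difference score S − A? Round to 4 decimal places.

Var(S−A) = 13.6² + 18.9² − 2·13.6·18.9·0.46 = 542.17 − 236.477 = 305.693.
Under uncorrelated errors the observed covariances equal the true-score covariances, so only the own-variance terms attenuate.
True-score variance = [13.6²·0.63 + 18.9²·0.95] − 236.477 = 455.874 − 236.477 = 219.397.
Reliability = 219.397 / 305.693 = 0.7177.

0.7177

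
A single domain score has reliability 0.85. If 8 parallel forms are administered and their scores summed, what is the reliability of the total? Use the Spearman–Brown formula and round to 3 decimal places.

0.978

ρ_k = kρ / (1 + (k−1)ρ) = 8·0.85 / (1 + 7·0.85) = 6.800 / 6.950 = 0.978.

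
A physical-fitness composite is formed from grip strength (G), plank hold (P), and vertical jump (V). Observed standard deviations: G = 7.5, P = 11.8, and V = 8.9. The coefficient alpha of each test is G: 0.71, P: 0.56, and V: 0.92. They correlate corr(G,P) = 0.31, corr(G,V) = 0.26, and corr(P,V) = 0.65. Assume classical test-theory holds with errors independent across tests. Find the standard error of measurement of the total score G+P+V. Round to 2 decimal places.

Var(total) = 274.7 + 226.106 = 500.806.
True-score variance = 190.785 + 226.106 = 416.891, so reliability = 0.8324.
Error variance = 500.806 − 416.891 = 83.9149; SEM = √83.9149 = 9.16.

9.16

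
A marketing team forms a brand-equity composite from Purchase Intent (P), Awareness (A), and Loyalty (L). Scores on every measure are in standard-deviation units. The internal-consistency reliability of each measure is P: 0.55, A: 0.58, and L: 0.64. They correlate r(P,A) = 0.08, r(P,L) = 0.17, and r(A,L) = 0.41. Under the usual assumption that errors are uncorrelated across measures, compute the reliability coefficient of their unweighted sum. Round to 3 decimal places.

Var(P+A+L) = 3 + 2·[0.08 + 0.17 + 0.41] = 3 + 1.32 = 4.32.
Because errors are independent across components, Cov(Tᵢ,Tⱼ) = Cov(Xᵢ,Xⱼ); the off-diagonal part of the true-score variance is the same as above.
True-score variance = [0.55 + 0.58 + 0.64] + 1.32 = 1.77 + 1.32 = 3.09.
Reliability = 3.09 / 4.32 = 0.715.

0.715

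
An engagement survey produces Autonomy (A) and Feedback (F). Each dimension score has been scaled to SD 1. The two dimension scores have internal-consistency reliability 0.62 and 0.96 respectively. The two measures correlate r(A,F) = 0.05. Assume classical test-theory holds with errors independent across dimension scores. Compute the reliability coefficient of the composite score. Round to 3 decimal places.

0.800

Var(A+F) = 2 + 2·[0.05] = 2 + 0.1 = 2.1.
Because errors are independent across components, Cov(Tᵢ,Tⱼ) = Cov(Xᵢ,Xⱼ); the off-diagonal part of the true-score variance is the same as above.
True-score variance = [0.62 + 0.96] + 0.1 = 1.58 + 0.1 = 1.68.
Reliability = 1.68 / 2.1 = 0.800.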